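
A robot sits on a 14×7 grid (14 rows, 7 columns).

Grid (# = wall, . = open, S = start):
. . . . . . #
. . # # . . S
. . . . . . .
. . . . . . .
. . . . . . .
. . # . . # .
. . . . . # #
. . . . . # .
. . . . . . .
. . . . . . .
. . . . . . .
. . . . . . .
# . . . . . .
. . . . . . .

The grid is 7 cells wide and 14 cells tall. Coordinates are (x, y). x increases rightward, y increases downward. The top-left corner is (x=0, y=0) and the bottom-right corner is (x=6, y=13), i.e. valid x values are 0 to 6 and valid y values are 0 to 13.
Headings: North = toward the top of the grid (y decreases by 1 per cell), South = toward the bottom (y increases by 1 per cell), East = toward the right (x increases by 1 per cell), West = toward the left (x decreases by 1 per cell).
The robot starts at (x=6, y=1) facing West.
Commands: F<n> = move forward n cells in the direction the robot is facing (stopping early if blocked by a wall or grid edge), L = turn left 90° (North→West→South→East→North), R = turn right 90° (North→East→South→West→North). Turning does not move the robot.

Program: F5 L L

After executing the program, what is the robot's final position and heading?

Answer: Final position: (x=4, y=1), facing East

Derivation:
Start: (x=6, y=1), facing West
  F5: move forward 2/5 (blocked), now at (x=4, y=1)
  L: turn left, now facing South
  L: turn left, now facing East
Final: (x=4, y=1), facing East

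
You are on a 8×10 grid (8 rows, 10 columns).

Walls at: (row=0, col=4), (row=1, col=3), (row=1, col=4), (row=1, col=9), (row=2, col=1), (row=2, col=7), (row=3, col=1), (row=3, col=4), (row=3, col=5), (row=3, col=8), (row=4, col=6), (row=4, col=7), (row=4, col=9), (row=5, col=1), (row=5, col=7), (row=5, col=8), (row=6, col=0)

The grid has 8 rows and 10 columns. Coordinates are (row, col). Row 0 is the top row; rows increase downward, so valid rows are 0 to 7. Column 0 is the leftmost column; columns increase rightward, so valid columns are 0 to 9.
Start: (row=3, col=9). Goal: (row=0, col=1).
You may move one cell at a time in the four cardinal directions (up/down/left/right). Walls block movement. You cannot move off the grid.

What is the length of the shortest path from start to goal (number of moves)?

Answer: Shortest path length: 13

Derivation:
BFS from (row=3, col=9) until reaching (row=0, col=1):
  Distance 0: (row=3, col=9)
  Distance 1: (row=2, col=9)
  Distance 2: (row=2, col=8)
  Distance 3: (row=1, col=8)
  Distance 4: (row=0, col=8), (row=1, col=7)
  Distance 5: (row=0, col=7), (row=0, col=9), (row=1, col=6)
  Distance 6: (row=0, col=6), (row=1, col=5), (row=2, col=6)
  Distance 7: (row=0, col=5), (row=2, col=5), (row=3, col=6)
  Distance 8: (row=2, col=4), (row=3, col=7)
  Distance 9: (row=2, col=3)
  Distance 10: (row=2, col=2), (row=3, col=3)
  Distance 11: (row=1, col=2), (row=3, col=2), (row=4, col=3)
  Distance 12: (row=0, col=2), (row=1, col=1), (row=4, col=2), (row=4, col=4), (row=5, col=3)
  Distance 13: (row=0, col=1), (row=0, col=3), (row=1, col=0), (row=4, col=1), (row=4, col=5), (row=5, col=2), (row=5, col=4), (row=6, col=3)  <- goal reached here
One shortest path (13 moves): (row=3, col=9) -> (row=2, col=9) -> (row=2, col=8) -> (row=1, col=8) -> (row=1, col=7) -> (row=1, col=6) -> (row=1, col=5) -> (row=2, col=5) -> (row=2, col=4) -> (row=2, col=3) -> (row=2, col=2) -> (row=1, col=2) -> (row=1, col=1) -> (row=0, col=1)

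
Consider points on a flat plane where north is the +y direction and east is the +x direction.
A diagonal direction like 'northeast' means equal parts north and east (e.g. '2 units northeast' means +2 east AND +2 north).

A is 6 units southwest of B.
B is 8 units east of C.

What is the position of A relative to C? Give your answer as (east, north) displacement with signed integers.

Answer: A is at (east=2, north=-6) relative to C.

Derivation:
Place C at the origin (east=0, north=0).
  B is 8 units east of C: delta (east=+8, north=+0); B at (east=8, north=0).
  A is 6 units southwest of B: delta (east=-6, north=-6); A at (east=2, north=-6).
Therefore A relative to C: (east=2, north=-6).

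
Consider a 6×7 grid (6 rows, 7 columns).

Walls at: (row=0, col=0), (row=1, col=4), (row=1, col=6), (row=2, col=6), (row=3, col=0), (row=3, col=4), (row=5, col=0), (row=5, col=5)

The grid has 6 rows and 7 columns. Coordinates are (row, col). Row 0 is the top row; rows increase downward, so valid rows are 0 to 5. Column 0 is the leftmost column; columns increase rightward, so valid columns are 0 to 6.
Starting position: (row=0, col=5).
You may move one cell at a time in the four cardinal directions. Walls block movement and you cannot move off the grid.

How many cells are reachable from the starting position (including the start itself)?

Answer: Reachable cells: 34

Derivation:
BFS flood-fill from (row=0, col=5):
  Distance 0: (row=0, col=5)
  Distance 1: (row=0, col=4), (row=0, col=6), (row=1, col=5)
  Distance 2: (row=0, col=3), (row=2, col=5)
  Distance 3: (row=0, col=2), (row=1, col=3), (row=2, col=4), (row=3, col=5)
  Distance 4: (row=0, col=1), (row=1, col=2), (row=2, col=3), (row=3, col=6), (row=4, col=5)
  Distance 5: (row=1, col=1), (row=2, col=2), (row=3, col=3), (row=4, col=4), (row=4, col=6)
  Distance 6: (row=1, col=0), (row=2, col=1), (row=3, col=2), (row=4, col=3), (row=5, col=4), (row=5, col=6)
  Distance 7: (row=2, col=0), (row=3, col=1), (row=4, col=2), (row=5, col=3)
  Distance 8: (row=4, col=1), (row=5, col=2)
  Distance 9: (row=4, col=0), (row=5, col=1)
Total reachable: 34 (grid has 34 open cells total)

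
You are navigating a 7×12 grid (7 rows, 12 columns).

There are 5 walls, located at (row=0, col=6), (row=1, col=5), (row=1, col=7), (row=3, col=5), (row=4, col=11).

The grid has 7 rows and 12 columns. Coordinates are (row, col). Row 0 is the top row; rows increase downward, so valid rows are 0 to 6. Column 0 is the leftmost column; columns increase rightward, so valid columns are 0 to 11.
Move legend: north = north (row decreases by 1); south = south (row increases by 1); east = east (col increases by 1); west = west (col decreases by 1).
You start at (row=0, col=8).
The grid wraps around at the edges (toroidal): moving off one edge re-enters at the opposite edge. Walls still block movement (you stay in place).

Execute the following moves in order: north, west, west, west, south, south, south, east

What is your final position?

Answer: Final position: (row=0, col=5)

Derivation:
Start: (row=0, col=8)
  north (north): (row=0, col=8) -> (row=6, col=8)
  west (west): (row=6, col=8) -> (row=6, col=7)
  west (west): (row=6, col=7) -> (row=6, col=6)
  west (west): (row=6, col=6) -> (row=6, col=5)
  south (south): (row=6, col=5) -> (row=0, col=5)
  south (south): blocked, stay at (row=0, col=5)
  south (south): blocked, stay at (row=0, col=5)
  east (east): blocked, stay at (row=0, col=5)
Final: (row=0, col=5)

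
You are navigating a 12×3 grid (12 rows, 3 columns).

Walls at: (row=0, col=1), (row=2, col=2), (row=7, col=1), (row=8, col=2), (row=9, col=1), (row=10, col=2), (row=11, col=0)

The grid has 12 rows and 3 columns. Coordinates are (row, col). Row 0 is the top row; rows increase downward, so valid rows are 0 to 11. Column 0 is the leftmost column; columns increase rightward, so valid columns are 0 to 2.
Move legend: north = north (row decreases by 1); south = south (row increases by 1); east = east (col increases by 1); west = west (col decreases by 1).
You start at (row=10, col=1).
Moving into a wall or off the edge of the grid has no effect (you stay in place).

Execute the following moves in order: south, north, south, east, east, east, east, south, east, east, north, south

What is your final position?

Answer: Final position: (row=11, col=2)

Derivation:
Start: (row=10, col=1)
  south (south): (row=10, col=1) -> (row=11, col=1)
  north (north): (row=11, col=1) -> (row=10, col=1)
  south (south): (row=10, col=1) -> (row=11, col=1)
  east (east): (row=11, col=1) -> (row=11, col=2)
  [×3]east (east): blocked, stay at (row=11, col=2)
  south (south): blocked, stay at (row=11, col=2)
  east (east): blocked, stay at (row=11, col=2)
  east (east): blocked, stay at (row=11, col=2)
  north (north): blocked, stay at (row=11, col=2)
  south (south): blocked, stay at (row=11, col=2)
Final: (row=11, col=2)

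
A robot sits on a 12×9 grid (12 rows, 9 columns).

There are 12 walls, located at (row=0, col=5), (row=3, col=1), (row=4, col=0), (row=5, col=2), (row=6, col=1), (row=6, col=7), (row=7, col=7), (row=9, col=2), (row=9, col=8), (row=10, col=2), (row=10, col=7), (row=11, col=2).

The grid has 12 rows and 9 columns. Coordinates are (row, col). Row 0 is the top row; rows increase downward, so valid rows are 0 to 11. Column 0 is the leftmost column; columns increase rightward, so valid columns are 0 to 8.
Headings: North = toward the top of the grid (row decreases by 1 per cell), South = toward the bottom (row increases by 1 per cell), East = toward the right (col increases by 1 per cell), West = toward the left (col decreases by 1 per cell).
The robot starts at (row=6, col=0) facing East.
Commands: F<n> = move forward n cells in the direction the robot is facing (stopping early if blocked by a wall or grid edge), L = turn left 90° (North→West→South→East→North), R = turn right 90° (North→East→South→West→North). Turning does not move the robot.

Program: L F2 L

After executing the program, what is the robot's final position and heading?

Start: (row=6, col=0), facing East
  L: turn left, now facing North
  F2: move forward 1/2 (blocked), now at (row=5, col=0)
  L: turn left, now facing West
Final: (row=5, col=0), facing West

Answer: Final position: (row=5, col=0), facing West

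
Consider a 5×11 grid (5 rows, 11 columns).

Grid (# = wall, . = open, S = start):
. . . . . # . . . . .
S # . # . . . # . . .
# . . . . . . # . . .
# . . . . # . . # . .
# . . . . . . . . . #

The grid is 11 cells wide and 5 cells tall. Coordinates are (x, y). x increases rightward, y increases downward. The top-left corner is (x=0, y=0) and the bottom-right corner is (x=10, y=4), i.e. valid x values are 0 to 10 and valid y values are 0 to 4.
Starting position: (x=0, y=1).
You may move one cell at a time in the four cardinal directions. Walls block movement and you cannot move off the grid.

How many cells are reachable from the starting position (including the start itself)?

Answer: Reachable cells: 44

Derivation:
BFS flood-fill from (x=0, y=1):
  Distance 0: (x=0, y=1)
  Distance 1: (x=0, y=0)
  Distance 2: (x=1, y=0)
  Distance 3: (x=2, y=0)
  Distance 4: (x=3, y=0), (x=2, y=1)
  Distance 5: (x=4, y=0), (x=2, y=2)
  Distance 6: (x=4, y=1), (x=1, y=2), (x=3, y=2), (x=2, y=3)
  Distance 7: (x=5, y=1), (x=4, y=2), (x=1, y=3), (x=3, y=3), (x=2, y=4)
  Distance 8: (x=6, y=1), (x=5, y=2), (x=4, y=3), (x=1, y=4), (x=3, y=4)
  Distance 9: (x=6, y=0), (x=6, y=2), (x=4, y=4)
  Distance 10: (x=7, y=0), (x=6, y=3), (x=5, y=4)
  Distance 11: (x=8, y=0), (x=7, y=3), (x=6, y=4)
  Distance 12: (x=9, y=0), (x=8, y=1), (x=7, y=4)
  Distance 13: (x=10, y=0), (x=9, y=1), (x=8, y=2), (x=8, y=4)
  Distance 14: (x=10, y=1), (x=9, y=2), (x=9, y=4)
  Distance 15: (x=10, y=2), (x=9, y=3)
  Distance 16: (x=10, y=3)
Total reachable: 44 (grid has 44 open cells total)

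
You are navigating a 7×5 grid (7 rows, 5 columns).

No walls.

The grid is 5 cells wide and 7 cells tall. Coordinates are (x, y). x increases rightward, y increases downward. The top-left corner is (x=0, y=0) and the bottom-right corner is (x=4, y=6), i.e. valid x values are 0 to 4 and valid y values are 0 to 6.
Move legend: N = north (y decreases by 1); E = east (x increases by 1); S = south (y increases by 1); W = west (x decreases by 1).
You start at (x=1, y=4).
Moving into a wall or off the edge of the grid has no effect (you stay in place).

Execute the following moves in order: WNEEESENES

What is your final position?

Answer: Final position: (x=4, y=4)

Derivation:
Start: (x=1, y=4)
  W (west): (x=1, y=4) -> (x=0, y=4)
  N (north): (x=0, y=4) -> (x=0, y=3)
  E (east): (x=0, y=3) -> (x=1, y=3)
  E (east): (x=1, y=3) -> (x=2, y=3)
  E (east): (x=2, y=3) -> (x=3, y=3)
  S (south): (x=3, y=3) -> (x=3, y=4)
  E (east): (x=3, y=4) -> (x=4, y=4)
  N (north): (x=4, y=4) -> (x=4, y=3)
  E (east): blocked, stay at (x=4, y=3)
  S (south): (x=4, y=3) -> (x=4, y=4)
Final: (x=4, y=4)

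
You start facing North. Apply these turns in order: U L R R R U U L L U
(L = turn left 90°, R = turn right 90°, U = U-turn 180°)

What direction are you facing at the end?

Start: North
  U (U-turn (180°)) -> South
  L (left (90° counter-clockwise)) -> East
  R (right (90° clockwise)) -> South
  R (right (90° clockwise)) -> West
  R (right (90° clockwise)) -> North
  U (U-turn (180°)) -> South
  U (U-turn (180°)) -> North
  L (left (90° counter-clockwise)) -> West
  L (left (90° counter-clockwise)) -> South
  U (U-turn (180°)) -> North
Final: North

Answer: Final heading: North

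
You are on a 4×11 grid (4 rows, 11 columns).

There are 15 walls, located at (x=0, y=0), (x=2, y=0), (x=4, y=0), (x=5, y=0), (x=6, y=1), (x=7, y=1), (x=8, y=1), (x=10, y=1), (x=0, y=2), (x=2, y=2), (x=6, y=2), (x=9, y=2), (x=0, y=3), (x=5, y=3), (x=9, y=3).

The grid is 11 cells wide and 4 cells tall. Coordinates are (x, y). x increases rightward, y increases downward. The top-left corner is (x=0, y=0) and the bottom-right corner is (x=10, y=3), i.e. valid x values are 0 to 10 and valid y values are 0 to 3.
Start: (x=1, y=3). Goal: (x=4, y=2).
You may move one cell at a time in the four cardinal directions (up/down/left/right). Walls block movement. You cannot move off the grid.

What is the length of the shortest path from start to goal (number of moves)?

Answer: Shortest path length: 4

Derivation:
BFS from (x=1, y=3) until reaching (x=4, y=2):
  Distance 0: (x=1, y=3)
  Distance 1: (x=1, y=2), (x=2, y=3)
  Distance 2: (x=1, y=1), (x=3, y=3)
  Distance 3: (x=1, y=0), (x=0, y=1), (x=2, y=1), (x=3, y=2), (x=4, y=3)
  Distance 4: (x=3, y=1), (x=4, y=2)  <- goal reached here
One shortest path (4 moves): (x=1, y=3) -> (x=2, y=3) -> (x=3, y=3) -> (x=4, y=3) -> (x=4, y=2)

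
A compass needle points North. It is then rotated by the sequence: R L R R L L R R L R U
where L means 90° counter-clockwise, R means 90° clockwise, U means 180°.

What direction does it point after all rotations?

Answer: Final heading: North

Derivation:
Start: North
  R (right (90° clockwise)) -> East
  L (left (90° counter-clockwise)) -> North
  R (right (90° clockwise)) -> East
  R (right (90° clockwise)) -> South
  L (left (90° counter-clockwise)) -> East
  L (left (90° counter-clockwise)) -> North
  R (right (90° clockwise)) -> East
  R (right (90° clockwise)) -> South
  L (left (90° counter-clockwise)) -> East
  R (right (90° clockwise)) -> South
  U (U-turn (180°)) -> North
Final: North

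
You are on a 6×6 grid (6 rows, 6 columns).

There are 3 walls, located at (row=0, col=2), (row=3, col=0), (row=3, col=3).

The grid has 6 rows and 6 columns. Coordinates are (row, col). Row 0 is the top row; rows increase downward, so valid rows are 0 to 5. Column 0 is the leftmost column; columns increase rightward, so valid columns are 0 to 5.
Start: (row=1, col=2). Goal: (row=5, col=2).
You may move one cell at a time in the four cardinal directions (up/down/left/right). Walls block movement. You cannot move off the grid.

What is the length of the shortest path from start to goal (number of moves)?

BFS from (row=1, col=2) until reaching (row=5, col=2):
  Distance 0: (row=1, col=2)
  Distance 1: (row=1, col=1), (row=1, col=3), (row=2, col=2)
  Distance 2: (row=0, col=1), (row=0, col=3), (row=1, col=0), (row=1, col=4), (row=2, col=1), (row=2, col=3), (row=3, col=2)
  Distance 3: (row=0, col=0), (row=0, col=4), (row=1, col=5), (row=2, col=0), (row=2, col=4), (row=3, col=1), (row=4, col=2)
  Distance 4: (row=0, col=5), (row=2, col=5), (row=3, col=4), (row=4, col=1), (row=4, col=3), (row=5, col=2)  <- goal reached here
One shortest path (4 moves): (row=1, col=2) -> (row=2, col=2) -> (row=3, col=2) -> (row=4, col=2) -> (row=5, col=2)

Answer: Shortest path length: 4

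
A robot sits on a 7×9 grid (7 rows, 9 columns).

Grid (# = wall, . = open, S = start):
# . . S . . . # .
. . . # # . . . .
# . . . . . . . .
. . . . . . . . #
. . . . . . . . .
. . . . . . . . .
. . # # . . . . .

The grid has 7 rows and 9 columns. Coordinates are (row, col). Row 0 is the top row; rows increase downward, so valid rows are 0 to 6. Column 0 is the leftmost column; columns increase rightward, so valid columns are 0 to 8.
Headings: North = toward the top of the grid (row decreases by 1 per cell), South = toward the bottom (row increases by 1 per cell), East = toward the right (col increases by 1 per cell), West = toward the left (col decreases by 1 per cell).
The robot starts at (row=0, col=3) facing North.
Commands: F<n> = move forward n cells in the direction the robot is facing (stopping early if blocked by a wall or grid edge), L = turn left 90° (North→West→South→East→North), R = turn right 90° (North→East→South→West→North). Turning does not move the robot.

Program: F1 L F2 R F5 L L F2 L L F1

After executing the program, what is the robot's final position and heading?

Start: (row=0, col=3), facing North
  F1: move forward 0/1 (blocked), now at (row=0, col=3)
  L: turn left, now facing West
  F2: move forward 2, now at (row=0, col=1)
  R: turn right, now facing North
  F5: move forward 0/5 (blocked), now at (row=0, col=1)
  L: turn left, now facing West
  L: turn left, now facing South
  F2: move forward 2, now at (row=2, col=1)
  L: turn left, now facing East
  L: turn left, now facing North
  F1: move forward 1, now at (row=1, col=1)
Final: (row=1, col=1), facing North

Answer: Final position: (row=1, col=1), facing North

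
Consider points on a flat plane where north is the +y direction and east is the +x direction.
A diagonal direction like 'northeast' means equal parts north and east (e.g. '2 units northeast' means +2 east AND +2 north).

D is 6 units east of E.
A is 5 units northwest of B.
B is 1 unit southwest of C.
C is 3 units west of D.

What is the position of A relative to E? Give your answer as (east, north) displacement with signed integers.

Place E at the origin (east=0, north=0).
  D is 6 units east of E: delta (east=+6, north=+0); D at (east=6, north=0).
  C is 3 units west of D: delta (east=-3, north=+0); C at (east=3, north=0).
  B is 1 unit southwest of C: delta (east=-1, north=-1); B at (east=2, north=-1).
  A is 5 units northwest of B: delta (east=-5, north=+5); A at (east=-3, north=4).
Therefore A relative to E: (east=-3, north=4).

Answer: A is at (east=-3, north=4) relative to E.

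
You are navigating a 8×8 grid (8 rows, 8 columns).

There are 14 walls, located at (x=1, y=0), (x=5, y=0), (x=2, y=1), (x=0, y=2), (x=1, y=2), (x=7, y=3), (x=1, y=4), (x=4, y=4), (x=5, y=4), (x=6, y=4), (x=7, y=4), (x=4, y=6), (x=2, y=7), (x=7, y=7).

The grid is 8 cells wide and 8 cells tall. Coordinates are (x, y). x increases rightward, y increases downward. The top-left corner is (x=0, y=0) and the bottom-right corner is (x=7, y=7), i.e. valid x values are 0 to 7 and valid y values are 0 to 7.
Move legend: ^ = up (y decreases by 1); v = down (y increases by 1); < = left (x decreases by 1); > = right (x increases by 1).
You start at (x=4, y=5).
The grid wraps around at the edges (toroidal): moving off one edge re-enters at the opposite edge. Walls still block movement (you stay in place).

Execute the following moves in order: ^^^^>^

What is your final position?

Answer: Final position: (x=5, y=5)

Derivation:
Start: (x=4, y=5)
  [×4]^ (up): blocked, stay at (x=4, y=5)
  > (right): (x=4, y=5) -> (x=5, y=5)
  ^ (up): blocked, stay at (x=5, y=5)
Final: (x=5, y=5)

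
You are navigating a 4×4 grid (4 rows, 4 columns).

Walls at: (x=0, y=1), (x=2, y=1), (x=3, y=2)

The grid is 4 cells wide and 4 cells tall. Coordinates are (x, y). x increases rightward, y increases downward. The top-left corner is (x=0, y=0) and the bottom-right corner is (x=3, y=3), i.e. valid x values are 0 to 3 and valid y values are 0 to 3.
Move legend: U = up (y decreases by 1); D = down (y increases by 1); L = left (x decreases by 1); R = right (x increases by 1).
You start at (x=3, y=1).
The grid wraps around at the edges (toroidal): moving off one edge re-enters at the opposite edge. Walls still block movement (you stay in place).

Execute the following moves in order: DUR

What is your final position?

Start: (x=3, y=1)
  D (down): blocked, stay at (x=3, y=1)
  U (up): (x=3, y=1) -> (x=3, y=0)
  R (right): (x=3, y=0) -> (x=0, y=0)
Final: (x=0, y=0)

Answer: Final position: (x=0, y=0)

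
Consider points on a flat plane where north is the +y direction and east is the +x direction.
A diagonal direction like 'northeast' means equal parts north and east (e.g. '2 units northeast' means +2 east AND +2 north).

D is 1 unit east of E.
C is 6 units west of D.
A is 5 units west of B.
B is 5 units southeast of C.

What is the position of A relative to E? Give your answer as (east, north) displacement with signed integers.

Answer: A is at (east=-5, north=-5) relative to E.

Derivation:
Place E at the origin (east=0, north=0).
  D is 1 unit east of E: delta (east=+1, north=+0); D at (east=1, north=0).
  C is 6 units west of D: delta (east=-6, north=+0); C at (east=-5, north=0).
  B is 5 units southeast of C: delta (east=+5, north=-5); B at (east=0, north=-5).
  A is 5 units west of B: delta (east=-5, north=+0); A at (east=-5, north=-5).
Therefore A relative to E: (east=-5, north=-5).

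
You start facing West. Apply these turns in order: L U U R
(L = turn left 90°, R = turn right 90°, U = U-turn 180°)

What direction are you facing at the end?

Start: West
  L (left (90° counter-clockwise)) -> South
  U (U-turn (180°)) -> North
  U (U-turn (180°)) -> South
  R (right (90° clockwise)) -> West
Final: West

Answer: Final heading: West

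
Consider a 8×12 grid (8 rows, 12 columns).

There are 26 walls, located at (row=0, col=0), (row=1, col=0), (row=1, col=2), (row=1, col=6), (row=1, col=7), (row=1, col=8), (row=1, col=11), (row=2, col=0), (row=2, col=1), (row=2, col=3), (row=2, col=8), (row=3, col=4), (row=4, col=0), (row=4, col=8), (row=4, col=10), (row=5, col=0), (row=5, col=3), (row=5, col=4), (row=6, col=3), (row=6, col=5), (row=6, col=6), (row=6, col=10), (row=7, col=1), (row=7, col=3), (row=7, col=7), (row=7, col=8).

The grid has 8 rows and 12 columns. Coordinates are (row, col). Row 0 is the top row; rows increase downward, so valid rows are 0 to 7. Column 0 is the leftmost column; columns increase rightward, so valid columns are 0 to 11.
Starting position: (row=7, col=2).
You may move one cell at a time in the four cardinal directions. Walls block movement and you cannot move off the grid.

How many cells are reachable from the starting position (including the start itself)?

Answer: Reachable cells: 66

Derivation:
BFS flood-fill from (row=7, col=2):
  Distance 0: (row=7, col=2)
  Distance 1: (row=6, col=2)
  Distance 2: (row=5, col=2), (row=6, col=1)
  Distance 3: (row=4, col=2), (row=5, col=1), (row=6, col=0)
  Distance 4: (row=3, col=2), (row=4, col=1), (row=4, col=3), (row=7, col=0)
  Distance 5: (row=2, col=2), (row=3, col=1), (row=3, col=3), (row=4, col=4)
  Distance 6: (row=3, col=0), (row=4, col=5)
  Distance 7: (row=3, col=5), (row=4, col=6), (row=5, col=5)
  Distance 8: (row=2, col=5), (row=3, col=6), (row=4, col=7), (row=5, col=6)
  Distance 9: (row=1, col=5), (row=2, col=4), (row=2, col=6), (row=3, col=7), (row=5, col=7)
  Distance 10: (row=0, col=5), (row=1, col=4), (row=2, col=7), (row=3, col=8), (row=5, col=8), (row=6, col=7)
  Distance 11: (row=0, col=4), (row=0, col=6), (row=1, col=3), (row=3, col=9), (row=5, col=9), (row=6, col=8)
  Distance 12: (row=0, col=3), (row=0, col=7), (row=2, col=9), (row=3, col=10), (row=4, col=9), (row=5, col=10), (row=6, col=9)
  Distance 13: (row=0, col=2), (row=0, col=8), (row=1, col=9), (row=2, col=10), (row=3, col=11), (row=5, col=11), (row=7, col=9)
  Distance 14: (row=0, col=1), (row=0, col=9), (row=1, col=10), (row=2, col=11), (row=4, col=11), (row=6, col=11), (row=7, col=10)
  Distance 15: (row=0, col=10), (row=1, col=1), (row=7, col=11)
  Distance 16: (row=0, col=11)
Total reachable: 66 (grid has 70 open cells total)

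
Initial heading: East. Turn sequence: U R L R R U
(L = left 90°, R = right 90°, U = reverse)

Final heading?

Answer: Final heading: West

Derivation:
Start: East
  U (U-turn (180°)) -> West
  R (right (90° clockwise)) -> North
  L (left (90° counter-clockwise)) -> West
  R (right (90° clockwise)) -> North
  R (right (90° clockwise)) -> East
  U (U-turn (180°)) -> West
Final: West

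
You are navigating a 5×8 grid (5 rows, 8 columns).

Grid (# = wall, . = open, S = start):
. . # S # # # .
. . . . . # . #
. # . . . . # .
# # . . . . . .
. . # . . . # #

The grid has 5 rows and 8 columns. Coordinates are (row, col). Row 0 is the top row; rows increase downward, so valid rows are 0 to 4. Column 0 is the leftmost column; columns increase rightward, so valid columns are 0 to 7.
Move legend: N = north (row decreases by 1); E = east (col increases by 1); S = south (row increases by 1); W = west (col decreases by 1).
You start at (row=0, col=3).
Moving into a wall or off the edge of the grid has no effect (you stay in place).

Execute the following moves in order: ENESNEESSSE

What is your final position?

Answer: Final position: (row=3, col=4)

Derivation:
Start: (row=0, col=3)
  E (east): blocked, stay at (row=0, col=3)
  N (north): blocked, stay at (row=0, col=3)
  E (east): blocked, stay at (row=0, col=3)
  S (south): (row=0, col=3) -> (row=1, col=3)
  N (north): (row=1, col=3) -> (row=0, col=3)
  E (east): blocked, stay at (row=0, col=3)
  E (east): blocked, stay at (row=0, col=3)
  S (south): (row=0, col=3) -> (row=1, col=3)
  S (south): (row=1, col=3) -> (row=2, col=3)
  S (south): (row=2, col=3) -> (row=3, col=3)
  E (east): (row=3, col=3) -> (row=3, col=4)
Final: (row=3, col=4)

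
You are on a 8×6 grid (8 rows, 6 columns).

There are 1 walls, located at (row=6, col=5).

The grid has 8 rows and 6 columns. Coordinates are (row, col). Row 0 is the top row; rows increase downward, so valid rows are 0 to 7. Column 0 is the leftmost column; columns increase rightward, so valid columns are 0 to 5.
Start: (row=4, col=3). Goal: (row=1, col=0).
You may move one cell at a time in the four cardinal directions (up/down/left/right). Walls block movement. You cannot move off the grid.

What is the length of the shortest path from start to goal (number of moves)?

BFS from (row=4, col=3) until reaching (row=1, col=0):
  Distance 0: (row=4, col=3)
  Distance 1: (row=3, col=3), (row=4, col=2), (row=4, col=4), (row=5, col=3)
  Distance 2: (row=2, col=3), (row=3, col=2), (row=3, col=4), (row=4, col=1), (row=4, col=5), (row=5, col=2), (row=5, col=4), (row=6, col=3)
  Distance 3: (row=1, col=3), (row=2, col=2), (row=2, col=4), (row=3, col=1), (row=3, col=5), (row=4, col=0), (row=5, col=1), (row=5, col=5), (row=6, col=2), (row=6, col=4), (row=7, col=3)
  Distance 4: (row=0, col=3), (row=1, col=2), (row=1, col=4), (row=2, col=1), (row=2, col=5), (row=3, col=0), (row=5, col=0), (row=6, col=1), (row=7, col=2), (row=7, col=4)
  Distance 5: (row=0, col=2), (row=0, col=4), (row=1, col=1), (row=1, col=5), (row=2, col=0), (row=6, col=0), (row=7, col=1), (row=7, col=5)
  Distance 6: (row=0, col=1), (row=0, col=5), (row=1, col=0), (row=7, col=0)  <- goal reached here
One shortest path (6 moves): (row=4, col=3) -> (row=4, col=2) -> (row=4, col=1) -> (row=4, col=0) -> (row=3, col=0) -> (row=2, col=0) -> (row=1, col=0)

Answer: Shortest path length: 6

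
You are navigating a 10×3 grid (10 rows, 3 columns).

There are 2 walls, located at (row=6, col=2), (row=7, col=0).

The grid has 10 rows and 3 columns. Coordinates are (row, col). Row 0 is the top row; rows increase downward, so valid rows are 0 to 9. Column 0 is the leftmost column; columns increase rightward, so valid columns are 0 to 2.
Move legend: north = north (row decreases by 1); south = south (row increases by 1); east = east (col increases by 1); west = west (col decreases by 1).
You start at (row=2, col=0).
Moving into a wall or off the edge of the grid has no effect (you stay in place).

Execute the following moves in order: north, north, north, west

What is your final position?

Start: (row=2, col=0)
  north (north): (row=2, col=0) -> (row=1, col=0)
  north (north): (row=1, col=0) -> (row=0, col=0)
  north (north): blocked, stay at (row=0, col=0)
  west (west): blocked, stay at (row=0, col=0)
Final: (row=0, col=0)

Answer: Final position: (row=0, col=0)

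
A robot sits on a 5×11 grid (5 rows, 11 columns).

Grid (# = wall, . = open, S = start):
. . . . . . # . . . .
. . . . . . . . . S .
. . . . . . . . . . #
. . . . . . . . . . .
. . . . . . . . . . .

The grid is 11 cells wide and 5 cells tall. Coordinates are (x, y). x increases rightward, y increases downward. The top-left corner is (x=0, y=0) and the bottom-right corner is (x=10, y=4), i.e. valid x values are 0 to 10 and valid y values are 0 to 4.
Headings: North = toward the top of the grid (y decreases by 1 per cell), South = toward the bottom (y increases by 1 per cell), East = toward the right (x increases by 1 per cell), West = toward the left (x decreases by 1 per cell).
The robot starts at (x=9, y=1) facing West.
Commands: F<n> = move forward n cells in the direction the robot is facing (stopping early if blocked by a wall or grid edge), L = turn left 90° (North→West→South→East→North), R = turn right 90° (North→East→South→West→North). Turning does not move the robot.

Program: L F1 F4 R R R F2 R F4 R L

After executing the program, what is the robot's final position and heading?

Answer: Final position: (x=10, y=4), facing South

Derivation:
Start: (x=9, y=1), facing West
  L: turn left, now facing South
  F1: move forward 1, now at (x=9, y=2)
  F4: move forward 2/4 (blocked), now at (x=9, y=4)
  R: turn right, now facing West
  R: turn right, now facing North
  R: turn right, now facing East
  F2: move forward 1/2 (blocked), now at (x=10, y=4)
  R: turn right, now facing South
  F4: move forward 0/4 (blocked), now at (x=10, y=4)
  R: turn right, now facing West
  L: turn left, now facing South
Final: (x=10, y=4), facing South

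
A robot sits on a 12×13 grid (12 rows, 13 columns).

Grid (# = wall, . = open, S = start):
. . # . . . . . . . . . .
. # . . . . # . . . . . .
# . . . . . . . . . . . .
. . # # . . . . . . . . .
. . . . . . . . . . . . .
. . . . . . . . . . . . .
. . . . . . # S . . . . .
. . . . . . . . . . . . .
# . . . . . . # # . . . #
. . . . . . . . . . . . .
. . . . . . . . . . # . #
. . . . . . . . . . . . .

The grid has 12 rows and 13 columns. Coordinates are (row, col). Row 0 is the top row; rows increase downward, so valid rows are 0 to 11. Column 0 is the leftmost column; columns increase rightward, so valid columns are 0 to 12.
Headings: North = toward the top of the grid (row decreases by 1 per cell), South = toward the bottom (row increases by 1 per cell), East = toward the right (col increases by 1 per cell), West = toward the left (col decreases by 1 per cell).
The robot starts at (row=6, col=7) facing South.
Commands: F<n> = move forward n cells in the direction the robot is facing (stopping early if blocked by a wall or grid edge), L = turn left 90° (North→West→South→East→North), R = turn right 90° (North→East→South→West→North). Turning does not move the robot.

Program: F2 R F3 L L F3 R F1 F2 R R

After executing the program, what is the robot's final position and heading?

Start: (row=6, col=7), facing South
  F2: move forward 1/2 (blocked), now at (row=7, col=7)
  R: turn right, now facing West
  F3: move forward 3, now at (row=7, col=4)
  L: turn left, now facing South
  L: turn left, now facing East
  F3: move forward 3, now at (row=7, col=7)
  R: turn right, now facing South
  F1: move forward 0/1 (blocked), now at (row=7, col=7)
  F2: move forward 0/2 (blocked), now at (row=7, col=7)
  R: turn right, now facing West
  R: turn right, now facing North
Final: (row=7, col=7), facing North

Answer: Final position: (row=7, col=7), facing North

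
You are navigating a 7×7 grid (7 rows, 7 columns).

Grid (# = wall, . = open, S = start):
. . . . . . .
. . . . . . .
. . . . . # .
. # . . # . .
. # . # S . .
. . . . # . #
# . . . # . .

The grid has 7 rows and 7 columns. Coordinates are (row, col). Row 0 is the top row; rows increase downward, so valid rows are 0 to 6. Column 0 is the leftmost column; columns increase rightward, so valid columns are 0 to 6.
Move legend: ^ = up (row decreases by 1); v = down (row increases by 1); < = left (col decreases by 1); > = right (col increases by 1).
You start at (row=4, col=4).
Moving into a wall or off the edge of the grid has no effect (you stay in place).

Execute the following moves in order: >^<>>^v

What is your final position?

Start: (row=4, col=4)
  > (right): (row=4, col=4) -> (row=4, col=5)
  ^ (up): (row=4, col=5) -> (row=3, col=5)
  < (left): blocked, stay at (row=3, col=5)
  > (right): (row=3, col=5) -> (row=3, col=6)
  > (right): blocked, stay at (row=3, col=6)
  ^ (up): (row=3, col=6) -> (row=2, col=6)
  v (down): (row=2, col=6) -> (row=3, col=6)
Final: (row=3, col=6)

Answer: Final position: (row=3, col=6)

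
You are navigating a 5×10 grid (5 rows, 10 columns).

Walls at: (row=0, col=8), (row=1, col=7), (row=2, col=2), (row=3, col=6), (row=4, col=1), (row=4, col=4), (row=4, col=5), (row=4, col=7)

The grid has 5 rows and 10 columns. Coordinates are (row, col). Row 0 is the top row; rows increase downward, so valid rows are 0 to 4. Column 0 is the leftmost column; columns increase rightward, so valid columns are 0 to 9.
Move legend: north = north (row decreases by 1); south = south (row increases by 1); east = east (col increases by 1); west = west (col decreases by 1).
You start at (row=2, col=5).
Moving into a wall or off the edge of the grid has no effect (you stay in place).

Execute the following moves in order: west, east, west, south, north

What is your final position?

Answer: Final position: (row=2, col=4)

Derivation:
Start: (row=2, col=5)
  west (west): (row=2, col=5) -> (row=2, col=4)
  east (east): (row=2, col=4) -> (row=2, col=5)
  west (west): (row=2, col=5) -> (row=2, col=4)
  south (south): (row=2, col=4) -> (row=3, col=4)
  north (north): (row=3, col=4) -> (row=2, col=4)
Final: (row=2, col=4)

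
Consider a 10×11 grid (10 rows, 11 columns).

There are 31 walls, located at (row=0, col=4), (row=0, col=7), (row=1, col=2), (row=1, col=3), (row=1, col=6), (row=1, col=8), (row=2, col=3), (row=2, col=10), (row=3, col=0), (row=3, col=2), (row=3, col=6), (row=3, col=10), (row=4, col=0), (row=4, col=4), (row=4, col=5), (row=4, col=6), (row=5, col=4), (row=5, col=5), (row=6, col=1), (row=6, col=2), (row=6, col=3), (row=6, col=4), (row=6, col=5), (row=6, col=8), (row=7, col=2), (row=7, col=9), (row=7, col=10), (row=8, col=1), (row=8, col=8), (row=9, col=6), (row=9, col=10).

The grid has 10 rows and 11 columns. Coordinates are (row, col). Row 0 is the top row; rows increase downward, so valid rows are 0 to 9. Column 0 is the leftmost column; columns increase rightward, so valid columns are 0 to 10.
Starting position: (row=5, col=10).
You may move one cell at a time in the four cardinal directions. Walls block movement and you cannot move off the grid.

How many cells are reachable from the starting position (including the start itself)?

Answer: Reachable cells: 79

Derivation:
BFS flood-fill from (row=5, col=10):
  Distance 0: (row=5, col=10)
  Distance 1: (row=4, col=10), (row=5, col=9), (row=6, col=10)
  Distance 2: (row=4, col=9), (row=5, col=8), (row=6, col=9)
  Distance 3: (row=3, col=9), (row=4, col=8), (row=5, col=7)
  Distance 4: (row=2, col=9), (row=3, col=8), (row=4, col=7), (row=5, col=6), (row=6, col=7)
  Distance 5: (row=1, col=9), (row=2, col=8), (row=3, col=7), (row=6, col=6), (row=7, col=7)
  Distance 6: (row=0, col=9), (row=1, col=10), (row=2, col=7), (row=7, col=6), (row=7, col=8), (row=8, col=7)
  Distance 7: (row=0, col=8), (row=0, col=10), (row=1, col=7), (row=2, col=6), (row=7, col=5), (row=8, col=6), (row=9, col=7)
  Distance 8: (row=2, col=5), (row=7, col=4), (row=8, col=5), (row=9, col=8)
  Distance 9: (row=1, col=5), (row=2, col=4), (row=3, col=5), (row=7, col=3), (row=8, col=4), (row=9, col=5), (row=9, col=9)
  Distance 10: (row=0, col=5), (row=1, col=4), (row=3, col=4), (row=8, col=3), (row=8, col=9), (row=9, col=4)
  Distance 11: (row=0, col=6), (row=3, col=3), (row=8, col=2), (row=8, col=10), (row=9, col=3)
  Distance 12: (row=4, col=3), (row=9, col=2)
  Distance 13: (row=4, col=2), (row=5, col=3), (row=9, col=1)
  Distance 14: (row=4, col=1), (row=5, col=2), (row=9, col=0)
  Distance 15: (row=3, col=1), (row=5, col=1), (row=8, col=0)
  Distance 16: (row=2, col=1), (row=5, col=0), (row=7, col=0)
  Distance 17: (row=1, col=1), (row=2, col=0), (row=2, col=2), (row=6, col=0), (row=7, col=1)
  Distance 18: (row=0, col=1), (row=1, col=0)
  Distance 19: (row=0, col=0), (row=0, col=2)
  Distance 20: (row=0, col=3)
Total reachable: 79 (grid has 79 open cells total)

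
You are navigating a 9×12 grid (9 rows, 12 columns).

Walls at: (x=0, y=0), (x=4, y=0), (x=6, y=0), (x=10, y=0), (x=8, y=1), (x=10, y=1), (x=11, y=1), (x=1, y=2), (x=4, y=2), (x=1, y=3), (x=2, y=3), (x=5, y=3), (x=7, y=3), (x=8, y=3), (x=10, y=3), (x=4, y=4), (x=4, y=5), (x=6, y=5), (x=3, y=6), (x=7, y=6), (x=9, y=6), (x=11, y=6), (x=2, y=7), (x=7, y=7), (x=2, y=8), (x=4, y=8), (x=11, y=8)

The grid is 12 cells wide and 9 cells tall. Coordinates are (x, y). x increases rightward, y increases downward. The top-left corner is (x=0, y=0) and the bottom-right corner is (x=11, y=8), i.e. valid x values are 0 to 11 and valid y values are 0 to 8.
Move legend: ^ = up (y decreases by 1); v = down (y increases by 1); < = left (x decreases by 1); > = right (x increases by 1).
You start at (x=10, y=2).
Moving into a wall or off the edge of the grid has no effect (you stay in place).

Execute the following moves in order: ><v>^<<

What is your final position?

Answer: Final position: (x=9, y=2)

Derivation:
Start: (x=10, y=2)
  > (right): (x=10, y=2) -> (x=11, y=2)
  < (left): (x=11, y=2) -> (x=10, y=2)
  v (down): blocked, stay at (x=10, y=2)
  > (right): (x=10, y=2) -> (x=11, y=2)
  ^ (up): blocked, stay at (x=11, y=2)
  < (left): (x=11, y=2) -> (x=10, y=2)
  < (left): (x=10, y=2) -> (x=9, y=2)
Final: (x=9, y=2)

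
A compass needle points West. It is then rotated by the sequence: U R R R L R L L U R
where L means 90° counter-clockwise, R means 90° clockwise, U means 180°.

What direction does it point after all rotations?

Start: West
  U (U-turn (180°)) -> East
  R (right (90° clockwise)) -> South
  R (right (90° clockwise)) -> West
  R (right (90° clockwise)) -> North
  L (left (90° counter-clockwise)) -> West
  R (right (90° clockwise)) -> North
  L (left (90° counter-clockwise)) -> West
  L (left (90° counter-clockwise)) -> South
  U (U-turn (180°)) -> North
  R (right (90° clockwise)) -> East
Final: East

Answer: Final heading: East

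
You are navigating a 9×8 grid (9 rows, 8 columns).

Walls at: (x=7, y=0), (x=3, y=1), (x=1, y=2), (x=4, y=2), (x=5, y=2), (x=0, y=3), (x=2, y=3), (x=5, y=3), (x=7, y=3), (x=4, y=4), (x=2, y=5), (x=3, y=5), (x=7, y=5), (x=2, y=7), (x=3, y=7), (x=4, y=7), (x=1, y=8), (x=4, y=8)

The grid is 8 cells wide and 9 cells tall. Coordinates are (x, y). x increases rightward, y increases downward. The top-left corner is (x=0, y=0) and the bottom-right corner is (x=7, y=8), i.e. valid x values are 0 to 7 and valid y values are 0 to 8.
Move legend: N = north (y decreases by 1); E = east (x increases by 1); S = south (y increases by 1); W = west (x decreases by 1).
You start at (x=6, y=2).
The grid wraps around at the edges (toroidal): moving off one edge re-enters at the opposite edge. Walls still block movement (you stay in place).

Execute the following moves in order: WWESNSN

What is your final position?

Answer: Final position: (x=7, y=1)

Derivation:
Start: (x=6, y=2)
  W (west): blocked, stay at (x=6, y=2)
  W (west): blocked, stay at (x=6, y=2)
  E (east): (x=6, y=2) -> (x=7, y=2)
  S (south): blocked, stay at (x=7, y=2)
  N (north): (x=7, y=2) -> (x=7, y=1)
  S (south): (x=7, y=1) -> (x=7, y=2)
  N (north): (x=7, y=2) -> (x=7, y=1)
Final: (x=7, y=1)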